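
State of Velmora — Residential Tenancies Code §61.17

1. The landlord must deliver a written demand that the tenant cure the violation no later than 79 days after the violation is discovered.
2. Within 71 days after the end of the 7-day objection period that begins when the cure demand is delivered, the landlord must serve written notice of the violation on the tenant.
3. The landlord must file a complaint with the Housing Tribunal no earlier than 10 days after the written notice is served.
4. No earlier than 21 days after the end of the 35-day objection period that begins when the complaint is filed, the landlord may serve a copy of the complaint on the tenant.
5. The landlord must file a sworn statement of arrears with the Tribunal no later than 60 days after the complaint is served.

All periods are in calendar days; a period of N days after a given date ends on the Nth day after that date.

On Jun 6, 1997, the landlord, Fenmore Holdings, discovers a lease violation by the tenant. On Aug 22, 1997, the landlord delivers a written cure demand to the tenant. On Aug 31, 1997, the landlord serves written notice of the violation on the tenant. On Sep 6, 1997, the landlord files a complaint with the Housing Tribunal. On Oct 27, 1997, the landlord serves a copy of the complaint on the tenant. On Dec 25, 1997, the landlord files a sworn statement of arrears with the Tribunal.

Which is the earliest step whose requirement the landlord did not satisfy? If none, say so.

Step 3

Step 1 — counting 79 days from Jun 6, 1997 (when the violation is discovered) gives a deadline of Aug 24, 1997; completed Aug 22, 1997, before the deadline.
Step 2 — counting 71 days from Aug 29, 1997 (end of the 7-day objection period, which began when the cure demand is delivered on Aug 22, 1997) gives a deadline of Nov 8, 1997; completed Aug 31, 1997, before the deadline.
Step 3 — must wait 10 days from Aug 31, 1997 (when the written notice is served), so not before Sep 10, 1997; Sep 6, 1997 is 4 days before the earliest permitted date.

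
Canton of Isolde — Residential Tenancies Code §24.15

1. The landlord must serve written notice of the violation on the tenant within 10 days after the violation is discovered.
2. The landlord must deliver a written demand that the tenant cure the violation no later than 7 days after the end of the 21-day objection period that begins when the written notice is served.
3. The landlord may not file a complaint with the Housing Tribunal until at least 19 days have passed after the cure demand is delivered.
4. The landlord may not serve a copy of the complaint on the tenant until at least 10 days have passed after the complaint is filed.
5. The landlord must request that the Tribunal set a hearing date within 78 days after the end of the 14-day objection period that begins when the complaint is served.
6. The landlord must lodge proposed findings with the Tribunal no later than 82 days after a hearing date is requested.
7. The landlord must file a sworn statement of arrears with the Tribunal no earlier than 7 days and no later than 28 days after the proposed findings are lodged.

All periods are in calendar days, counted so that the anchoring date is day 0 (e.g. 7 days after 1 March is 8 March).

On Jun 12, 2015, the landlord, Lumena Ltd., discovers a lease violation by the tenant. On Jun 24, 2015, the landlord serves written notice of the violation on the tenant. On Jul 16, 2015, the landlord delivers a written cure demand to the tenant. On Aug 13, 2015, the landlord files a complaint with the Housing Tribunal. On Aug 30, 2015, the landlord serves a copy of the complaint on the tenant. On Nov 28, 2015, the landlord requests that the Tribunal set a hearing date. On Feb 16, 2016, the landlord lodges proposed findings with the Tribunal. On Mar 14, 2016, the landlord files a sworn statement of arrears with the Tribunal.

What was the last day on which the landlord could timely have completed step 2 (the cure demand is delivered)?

The written notice is served on Jun 24, 2015; the 21-day objection period therefore ends Jul 15, 2015, and step 2 runs from that date. 7 days after Jul 15, 2015 is Jul 22, 2015.

Jul 22, 2015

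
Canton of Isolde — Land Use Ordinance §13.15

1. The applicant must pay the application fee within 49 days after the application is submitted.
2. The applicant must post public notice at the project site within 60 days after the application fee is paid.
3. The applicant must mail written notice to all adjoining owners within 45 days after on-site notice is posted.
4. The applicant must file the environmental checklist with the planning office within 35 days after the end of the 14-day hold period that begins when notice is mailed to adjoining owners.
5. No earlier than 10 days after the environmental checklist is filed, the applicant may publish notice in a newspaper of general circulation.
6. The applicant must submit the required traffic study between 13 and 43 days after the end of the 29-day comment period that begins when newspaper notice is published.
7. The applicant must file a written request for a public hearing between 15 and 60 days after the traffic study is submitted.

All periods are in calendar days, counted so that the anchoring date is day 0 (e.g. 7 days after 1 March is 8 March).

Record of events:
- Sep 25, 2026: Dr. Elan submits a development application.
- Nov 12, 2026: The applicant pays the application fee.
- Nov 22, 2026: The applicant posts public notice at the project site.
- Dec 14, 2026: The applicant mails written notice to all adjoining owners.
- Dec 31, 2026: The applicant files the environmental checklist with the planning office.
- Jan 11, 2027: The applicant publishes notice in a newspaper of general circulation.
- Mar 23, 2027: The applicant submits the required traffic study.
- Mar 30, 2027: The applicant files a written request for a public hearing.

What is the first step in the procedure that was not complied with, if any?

Step 7

Step 1 — counting 49 days from Sep 25, 2026 (when the application is submitted) gives a deadline of Nov 13, 2026; completed Nov 12, 2026, before the deadline.
Step 2 — counting 60 days from Nov 12, 2026 (when the application fee is paid) gives a deadline of Jan 11, 2027; Nov 22, 2026 is within that limit.
Step 3 — counting 45 days from Nov 22, 2026 (when on-site notice is posted) gives a deadline of Jan 6, 2027; Dec 14, 2026 is within that limit.
Step 4 — counting 35 days from Dec 28, 2026 (end of the 14-day hold period, which began when notice is mailed to adjoining owners on Dec 14, 2026) gives a deadline of Feb 1, 2027; completed Dec 31, 2026, before the deadline.
Step 5 — must wait 10 days from Dec 31, 2026 (when the environmental checklist is filed), so not before Jan 10, 2027; done Jan 11, 2027, after the minimum wait.
Step 6 — 13 and 43 days from Feb 9, 2027 (end of the 29-day comment period, which began when newspaper notice is published on Jan 11, 2027) are Feb 22, 2027 and Mar 24, 2027 respectively; Mar 23, 2027 falls inside that range.
Step 7 — 15 and 60 days from Mar 23, 2027 (when the traffic study is submitted) are Apr 7, 2027 and May 22, 2027 respectively; Mar 30, 2027 is 8 days too early.
No need to go further; step 7 was not satisfied.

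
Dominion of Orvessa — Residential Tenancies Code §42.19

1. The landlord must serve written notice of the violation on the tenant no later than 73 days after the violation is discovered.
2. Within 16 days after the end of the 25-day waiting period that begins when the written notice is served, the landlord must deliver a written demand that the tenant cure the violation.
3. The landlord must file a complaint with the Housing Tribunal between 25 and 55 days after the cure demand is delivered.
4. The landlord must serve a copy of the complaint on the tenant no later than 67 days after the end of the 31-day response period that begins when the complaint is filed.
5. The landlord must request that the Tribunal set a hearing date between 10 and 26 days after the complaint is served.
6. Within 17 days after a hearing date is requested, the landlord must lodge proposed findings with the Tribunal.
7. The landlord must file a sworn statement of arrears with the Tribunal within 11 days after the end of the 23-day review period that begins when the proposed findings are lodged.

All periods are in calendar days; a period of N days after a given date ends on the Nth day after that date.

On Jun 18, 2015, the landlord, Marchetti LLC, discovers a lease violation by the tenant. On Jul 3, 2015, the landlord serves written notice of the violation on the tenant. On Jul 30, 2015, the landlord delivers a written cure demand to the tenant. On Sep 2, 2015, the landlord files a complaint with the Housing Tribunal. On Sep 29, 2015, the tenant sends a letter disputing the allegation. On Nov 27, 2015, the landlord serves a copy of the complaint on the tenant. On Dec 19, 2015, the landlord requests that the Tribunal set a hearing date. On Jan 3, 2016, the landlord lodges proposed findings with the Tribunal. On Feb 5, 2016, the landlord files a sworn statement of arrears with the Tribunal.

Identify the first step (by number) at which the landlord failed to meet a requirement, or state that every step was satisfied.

Step 1: 73 days after Jun 18, 2015 (when the violation is discovered) is Aug 30, 2015; done Jul 3, 2015 — timely.
Step 2: 16 days after Jul 28, 2015 (end of the 25-day waiting period, which began when the written notice is served on Jul 3, 2015) is Aug 13, 2015; done Jul 30, 2015 — timely.
Step 3: the window is 25–55 days after Jul 30, 2015 (when the cure demand is delivered), so Aug 24, 2015 through Sep 23, 2015; done Sep 2, 2015 — within the window.
Step 4: 67 days after Oct 3, 2015 (end of the 31-day response period, which began when the complaint is filed on Sep 2, 2015) is Dec 9, 2015; done Nov 27, 2015 — timely.
Step 5: the window is 10–26 days after Nov 27, 2015 (when the complaint is served), so Dec 7, 2015 through Dec 23, 2015; done Dec 19, 2015 — within the window.
Step 6: 17 days after Dec 19, 2015 (when a hearing date is requested) is Jan 5, 2016; Jan 3, 2016 is within that limit.
Step 7: 11 days after Jan 26, 2016 (end of the 23-day review period, which began when the proposed findings are lodged on Jan 3, 2016) is Feb 6, 2016; Feb 5, 2016 is within that limit.

None — every step was satisfied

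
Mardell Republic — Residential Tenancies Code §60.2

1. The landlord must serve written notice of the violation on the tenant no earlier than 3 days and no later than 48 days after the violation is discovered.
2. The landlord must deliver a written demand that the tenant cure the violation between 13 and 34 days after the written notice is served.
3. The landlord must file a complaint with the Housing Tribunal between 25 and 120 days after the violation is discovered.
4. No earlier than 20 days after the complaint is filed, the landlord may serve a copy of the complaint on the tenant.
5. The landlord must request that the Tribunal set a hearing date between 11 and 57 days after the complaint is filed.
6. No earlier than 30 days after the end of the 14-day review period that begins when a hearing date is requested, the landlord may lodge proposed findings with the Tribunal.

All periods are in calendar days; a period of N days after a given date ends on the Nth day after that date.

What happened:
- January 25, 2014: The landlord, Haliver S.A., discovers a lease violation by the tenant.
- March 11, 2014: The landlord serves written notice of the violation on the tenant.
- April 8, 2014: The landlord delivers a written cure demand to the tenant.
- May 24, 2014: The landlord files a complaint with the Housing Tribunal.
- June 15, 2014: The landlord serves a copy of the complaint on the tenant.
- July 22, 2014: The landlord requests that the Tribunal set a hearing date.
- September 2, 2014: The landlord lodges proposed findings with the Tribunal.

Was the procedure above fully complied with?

Step 1 — 3 and 48 days from January 25, 2014 (when the violation is discovered) are January 28, 2014 and March 14, 2014 respectively; done March 11, 2014 — within the window.
Step 2 — 13 and 34 days from March 11, 2014 (when the written notice is served) are March 24, 2014 and April 14, 2014 respectively; done April 8, 2014 — within the window.
Step 3 — 25 and 120 days from January 25, 2014 (when the violation is discovered) are February 19, 2014 and May 25, 2014 respectively; done May 24, 2014 — within the window.
Step 4 — must wait 20 days from May 24, 2014 (when the complaint is filed), so not before June 13, 2014; done June 15, 2014 — permitted.
Step 5 — 11 and 57 days from May 24, 2014 (when the complaint is filed) are June 4, 2014 and July 20, 2014 respectively; done July 22, 2014 — 2 days after the window closed.

No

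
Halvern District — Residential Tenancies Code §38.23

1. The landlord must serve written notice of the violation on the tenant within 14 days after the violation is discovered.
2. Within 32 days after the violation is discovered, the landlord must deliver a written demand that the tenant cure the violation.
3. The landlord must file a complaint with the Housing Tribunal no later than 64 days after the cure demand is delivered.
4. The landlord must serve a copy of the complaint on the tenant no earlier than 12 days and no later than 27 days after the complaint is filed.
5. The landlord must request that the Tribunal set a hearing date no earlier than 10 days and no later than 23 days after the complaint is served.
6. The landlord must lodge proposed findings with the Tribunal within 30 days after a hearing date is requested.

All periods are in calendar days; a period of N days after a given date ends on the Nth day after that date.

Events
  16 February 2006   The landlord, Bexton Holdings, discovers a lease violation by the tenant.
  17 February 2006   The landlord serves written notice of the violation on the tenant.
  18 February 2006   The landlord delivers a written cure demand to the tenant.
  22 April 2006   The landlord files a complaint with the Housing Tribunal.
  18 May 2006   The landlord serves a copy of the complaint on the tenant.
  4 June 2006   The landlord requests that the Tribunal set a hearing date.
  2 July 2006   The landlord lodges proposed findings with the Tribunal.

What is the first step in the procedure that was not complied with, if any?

Step 1: 14 days after 16 February 2006 (when the violation is discovered) is 2 March 2006; 17 February 2006 is within that limit.
Step 2: 32 days after 16 February 2006 (when the violation is discovered) is 20 March 2006; completed 18 February 2006, before the deadline.
Step 3: 64 days after 18 February 2006 (when the cure demand is delivered) is 23 April 2006; completed 22 April 2006, before the deadline.
Step 4: the window is 12–27 days after 22 April 2006 (when the complaint is filed), so 4 May 2006 through 19 May 2006; done 18 May 2006 — within the window.
Step 5: the window is 10–23 days after 18 May 2006 (when the complaint is served), so 28 May 2006 through 10 June 2006; done 4 June 2006 — within the window.
Step 6: 30 days after 4 June 2006 (when a hearing date is requested) is 4 July 2006; 2 July 2006 is within that limit.

None — every step was satisfied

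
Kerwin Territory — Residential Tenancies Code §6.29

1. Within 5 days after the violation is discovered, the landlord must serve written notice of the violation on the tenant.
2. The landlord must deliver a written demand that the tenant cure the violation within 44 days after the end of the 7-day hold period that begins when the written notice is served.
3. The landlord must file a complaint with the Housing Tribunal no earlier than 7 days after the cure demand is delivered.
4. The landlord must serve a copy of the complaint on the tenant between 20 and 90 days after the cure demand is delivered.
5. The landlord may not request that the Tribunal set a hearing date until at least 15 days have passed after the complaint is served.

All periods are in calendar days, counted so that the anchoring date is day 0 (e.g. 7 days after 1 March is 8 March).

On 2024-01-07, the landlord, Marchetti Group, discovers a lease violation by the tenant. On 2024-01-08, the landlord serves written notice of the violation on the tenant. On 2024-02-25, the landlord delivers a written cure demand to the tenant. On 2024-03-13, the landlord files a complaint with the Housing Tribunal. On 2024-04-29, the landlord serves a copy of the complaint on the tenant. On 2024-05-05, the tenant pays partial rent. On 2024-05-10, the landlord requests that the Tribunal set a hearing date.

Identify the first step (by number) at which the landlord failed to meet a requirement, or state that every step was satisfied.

Step 5

Step 1 — counting 5 days from 2024-01-07 (when the violation is discovered) gives a deadline of 2024-01-12; 2024-01-08 is within that limit.
Step 2 — counting 44 days from 2024-01-15 (end of the 7-day hold period, which began when the written notice is served on 2024-01-08) gives a deadline of 2024-02-28; completed 2024-02-25, before the deadline.
Step 3 — must wait 7 days from 2024-02-25 (when the cure demand is delivered), so not before 2024-03-03; 2024-03-13 is on or after that date.
Step 4 — 20 and 90 days from 2024-02-25 (when the cure demand is delivered) are 2024-03-16 and 2024-05-25 respectively; done 2024-04-29, which is between those dates.
Step 5 — must wait 15 days from 2024-04-29 (when the complaint is served), so not before 2024-05-14; 2024-05-10 is 4 days before the earliest permitted date.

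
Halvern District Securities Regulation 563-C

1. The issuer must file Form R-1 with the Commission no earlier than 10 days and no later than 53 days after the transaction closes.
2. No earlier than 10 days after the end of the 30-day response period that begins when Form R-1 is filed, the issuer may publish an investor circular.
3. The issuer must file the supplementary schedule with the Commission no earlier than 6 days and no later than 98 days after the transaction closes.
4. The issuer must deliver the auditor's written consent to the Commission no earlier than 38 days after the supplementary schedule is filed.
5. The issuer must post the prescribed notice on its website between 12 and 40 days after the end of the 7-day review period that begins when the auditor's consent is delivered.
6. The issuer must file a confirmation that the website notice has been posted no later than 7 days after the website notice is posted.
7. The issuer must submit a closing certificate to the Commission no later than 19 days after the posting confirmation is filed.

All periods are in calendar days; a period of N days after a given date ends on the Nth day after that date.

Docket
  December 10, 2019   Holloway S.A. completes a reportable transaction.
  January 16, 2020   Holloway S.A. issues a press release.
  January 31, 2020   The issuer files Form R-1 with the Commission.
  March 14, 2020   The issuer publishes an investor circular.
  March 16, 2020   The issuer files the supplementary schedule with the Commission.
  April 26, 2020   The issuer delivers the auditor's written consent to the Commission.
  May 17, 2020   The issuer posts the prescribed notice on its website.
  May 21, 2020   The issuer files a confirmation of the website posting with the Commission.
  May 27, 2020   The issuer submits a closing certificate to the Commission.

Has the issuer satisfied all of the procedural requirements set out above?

Yes

Step 1: the window is 10–53 days after December 10, 2019 (when the transaction closes), so December 20, 2019 through February 1, 2020; January 31, 2020 falls inside that range.
Step 2: the earliest permitted date is 10 days after March 1, 2020 (end of the 30-day response period, which began when Form R-1 is filed on January 31, 2020), i.e. March 11, 2020; March 14, 2020 is on or after that date.
Step 3: the window is 6–98 days after December 10, 2019 (when the transaction closes), so December 16, 2019 through March 17, 2020; March 16, 2020 falls inside that range.
Step 4: the earliest permitted date is 38 days after March 16, 2020 (when the supplementary schedule is filed), i.e. April 23, 2020; done April 26, 2020, after the minimum wait.
Step 5: the window is 12–40 days after May 3, 2020 (end of the 7-day review period, which began when the auditor's consent is delivered on April 26, 2020), so May 15, 2020 through June 12, 2020; done May 17, 2020 — within the window.
Step 6: 7 days after May 17, 2020 (when the website notice is posted) is May 24, 2020; May 21, 2020 is within that limit.
Step 7: 19 days after May 21, 2020 (when the posting confirmation is filed) is June 9, 2020; completed May 27, 2020, before the deadline.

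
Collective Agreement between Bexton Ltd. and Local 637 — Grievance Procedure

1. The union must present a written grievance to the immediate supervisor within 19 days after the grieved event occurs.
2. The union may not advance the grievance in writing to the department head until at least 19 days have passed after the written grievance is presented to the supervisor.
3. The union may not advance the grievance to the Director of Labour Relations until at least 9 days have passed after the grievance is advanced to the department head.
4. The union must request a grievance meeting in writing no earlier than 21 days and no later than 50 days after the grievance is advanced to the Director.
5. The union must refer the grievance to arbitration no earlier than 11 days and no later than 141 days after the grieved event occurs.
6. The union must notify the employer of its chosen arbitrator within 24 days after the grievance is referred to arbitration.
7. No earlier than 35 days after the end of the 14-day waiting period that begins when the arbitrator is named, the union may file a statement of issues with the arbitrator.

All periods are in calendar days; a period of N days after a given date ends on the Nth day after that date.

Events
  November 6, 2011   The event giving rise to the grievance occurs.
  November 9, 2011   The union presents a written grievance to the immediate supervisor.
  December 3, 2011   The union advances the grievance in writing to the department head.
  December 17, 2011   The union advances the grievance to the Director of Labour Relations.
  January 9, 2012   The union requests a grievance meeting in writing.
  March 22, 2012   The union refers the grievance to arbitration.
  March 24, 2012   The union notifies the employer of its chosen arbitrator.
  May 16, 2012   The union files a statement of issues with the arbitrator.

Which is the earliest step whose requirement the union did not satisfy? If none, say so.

(1) due by November 6, 2011 + 19 days = November 25, 2011; completed November 9, 2011, before the deadline.
(2) permitted from November 9, 2011 + 19 days = November 28, 2011 onward; December 3, 2011 is on or after that date.
(3) permitted from December 3, 2011 + 9 days = December 12, 2011 onward; December 17, 2011 is on or after that date.
(4) the permitted window runs from December 17, 2011 + 21 = January 7, 2012 to December 17, 2011 + 50 = February 5, 2012; done January 9, 2012 — within the window.
(5) the permitted window runs from November 6, 2011 + 11 = November 17, 2011 to November 6, 2011 + 141 = March 26, 2012; done March 22, 2012 — within the window.
(6) due by March 22, 2012 + 24 days = April 15, 2012; March 24, 2012 is within that limit.
(7) permitted from April 7, 2012 + 35 days = May 12, 2012 onward; done May 16, 2012, after the minimum wait.

None — every step was satisfied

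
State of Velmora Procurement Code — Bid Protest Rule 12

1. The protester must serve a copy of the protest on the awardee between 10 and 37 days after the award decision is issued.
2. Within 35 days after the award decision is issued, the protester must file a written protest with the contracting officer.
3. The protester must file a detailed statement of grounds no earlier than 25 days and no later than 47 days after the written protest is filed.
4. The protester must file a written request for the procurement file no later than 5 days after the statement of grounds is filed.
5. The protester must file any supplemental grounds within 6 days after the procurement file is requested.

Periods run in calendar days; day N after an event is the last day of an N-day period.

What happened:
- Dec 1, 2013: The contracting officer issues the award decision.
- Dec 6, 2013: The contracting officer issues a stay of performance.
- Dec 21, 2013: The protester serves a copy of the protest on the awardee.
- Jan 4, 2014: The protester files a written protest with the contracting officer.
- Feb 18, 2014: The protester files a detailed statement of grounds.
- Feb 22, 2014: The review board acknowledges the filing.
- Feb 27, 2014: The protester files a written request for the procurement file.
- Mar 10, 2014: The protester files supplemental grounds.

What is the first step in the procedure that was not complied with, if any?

(1) the permitted window runs from Dec 1, 2013 + 10 = Dec 11, 2013 to Dec 1, 2013 + 37 = Jan 7, 2014; done Dec 21, 2013, which is between those dates.
(2) due by Dec 1, 2013 + 35 days = Jan 5, 2014; Jan 4, 2014 is within that limit.
(3) the permitted window runs from Jan 4, 2014 + 25 = Jan 29, 2014 to Jan 4, 2014 + 47 = Feb 20, 2014; done Feb 18, 2014 — within the window.
(4) due by Feb 18, 2014 + 5 days = Feb 23, 2014; Feb 27, 2014 misses that deadline by 4 days.

Step 4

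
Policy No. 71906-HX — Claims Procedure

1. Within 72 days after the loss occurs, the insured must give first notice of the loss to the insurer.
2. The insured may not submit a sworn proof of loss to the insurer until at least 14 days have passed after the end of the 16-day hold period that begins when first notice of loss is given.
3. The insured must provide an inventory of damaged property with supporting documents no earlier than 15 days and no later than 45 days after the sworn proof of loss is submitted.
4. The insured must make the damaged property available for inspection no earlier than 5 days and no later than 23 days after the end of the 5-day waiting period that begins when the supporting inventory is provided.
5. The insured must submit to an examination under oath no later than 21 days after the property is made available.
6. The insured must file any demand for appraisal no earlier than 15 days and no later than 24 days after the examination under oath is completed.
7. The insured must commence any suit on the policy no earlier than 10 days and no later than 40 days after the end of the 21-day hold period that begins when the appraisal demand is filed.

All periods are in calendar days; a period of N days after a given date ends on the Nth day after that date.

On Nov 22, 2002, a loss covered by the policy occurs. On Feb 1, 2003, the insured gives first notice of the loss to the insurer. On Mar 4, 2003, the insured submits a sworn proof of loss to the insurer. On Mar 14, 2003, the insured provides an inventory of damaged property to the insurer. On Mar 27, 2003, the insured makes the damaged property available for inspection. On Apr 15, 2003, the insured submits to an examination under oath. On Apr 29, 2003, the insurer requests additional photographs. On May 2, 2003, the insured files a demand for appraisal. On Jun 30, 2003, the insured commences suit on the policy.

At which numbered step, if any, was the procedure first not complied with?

Step 3

Step 1: 72 days after Nov 22, 2002 (when the loss occurs) is Feb 2, 2003; done Feb 1, 2003 — timely.
Step 2: the earliest permitted date is 14 days after Feb 17, 2003 (end of the 16-day hold period, which began when first notice of loss is given on Feb 1, 2003), i.e. Mar 3, 2003; done Mar 4, 2003 — permitted.
Step 3: the window is 15–45 days after Mar 4, 2003 (when the sworn proof of loss is submitted), so Mar 19, 2003 through Apr 18, 2003; Mar 14, 2003 is 5 days too early.
The analysis stops there.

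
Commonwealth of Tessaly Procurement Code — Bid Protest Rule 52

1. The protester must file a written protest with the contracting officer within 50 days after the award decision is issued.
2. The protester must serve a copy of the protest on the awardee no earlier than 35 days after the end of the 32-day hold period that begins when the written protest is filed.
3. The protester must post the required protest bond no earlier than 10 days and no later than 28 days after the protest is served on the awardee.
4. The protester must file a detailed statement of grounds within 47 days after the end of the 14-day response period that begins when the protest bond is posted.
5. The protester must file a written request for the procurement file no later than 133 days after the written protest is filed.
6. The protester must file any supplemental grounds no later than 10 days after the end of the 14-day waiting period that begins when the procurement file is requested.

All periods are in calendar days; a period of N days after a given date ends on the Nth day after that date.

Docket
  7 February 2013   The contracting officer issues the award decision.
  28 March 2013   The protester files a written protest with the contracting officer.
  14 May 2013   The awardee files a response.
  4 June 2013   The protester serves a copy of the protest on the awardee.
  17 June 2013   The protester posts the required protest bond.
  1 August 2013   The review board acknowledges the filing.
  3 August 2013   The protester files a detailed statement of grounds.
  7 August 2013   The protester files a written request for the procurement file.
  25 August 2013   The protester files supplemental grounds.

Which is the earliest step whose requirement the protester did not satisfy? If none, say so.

None — every step was satisfied

Step 1 — counting 50 days from 7 February 2013 (when the award decision is issued) gives a deadline of 29 March 2013; completed 28 March 2013, before the deadline.
Step 2 — must wait 35 days from 29 April 2013 (end of the 32-day hold period, which began when the written protest is filed on 28 March 2013), so not before 3 June 2013; done 4 June 2013, after the minimum wait.
Step 3 — 10 and 28 days from 4 June 2013 (when the protest is served on the awardee) are 14 June 2013 and 2 July 2013 respectively; done 17 June 2013, which is between those dates.
Step 4 — counting 47 days from 1 July 2013 (end of the 14-day response period, which began when the protest bond is posted on 17 June 2013) gives a deadline of 17 August 2013; completed 3 August 2013, before the deadline.
Step 5 — counting 133 days from 28 March 2013 (when the written protest is filed) gives a deadline of 8 August 2013; done 7 August 2013 — timely.
Step 6 — counting 10 days from 21 August 2013 (end of the 14-day waiting period, which began when the procurement file is requested on 7 August 2013) gives a deadline of 31 August 2013; completed 25 August 2013, before the deadline.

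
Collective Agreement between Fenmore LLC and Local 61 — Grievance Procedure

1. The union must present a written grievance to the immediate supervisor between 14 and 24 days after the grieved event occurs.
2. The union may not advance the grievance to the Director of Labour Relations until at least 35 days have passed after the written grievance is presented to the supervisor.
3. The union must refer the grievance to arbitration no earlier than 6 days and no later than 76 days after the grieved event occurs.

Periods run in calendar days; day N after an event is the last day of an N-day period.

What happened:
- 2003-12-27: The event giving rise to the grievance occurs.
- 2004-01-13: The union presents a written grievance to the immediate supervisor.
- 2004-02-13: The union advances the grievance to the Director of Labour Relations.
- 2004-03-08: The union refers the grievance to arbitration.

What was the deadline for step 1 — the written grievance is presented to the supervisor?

Step 1 runs from 2003-12-27, when the grieved event occurs. The window is 14–24 days after 2003-12-27; it closes on 2004-01-20.

2004-01-20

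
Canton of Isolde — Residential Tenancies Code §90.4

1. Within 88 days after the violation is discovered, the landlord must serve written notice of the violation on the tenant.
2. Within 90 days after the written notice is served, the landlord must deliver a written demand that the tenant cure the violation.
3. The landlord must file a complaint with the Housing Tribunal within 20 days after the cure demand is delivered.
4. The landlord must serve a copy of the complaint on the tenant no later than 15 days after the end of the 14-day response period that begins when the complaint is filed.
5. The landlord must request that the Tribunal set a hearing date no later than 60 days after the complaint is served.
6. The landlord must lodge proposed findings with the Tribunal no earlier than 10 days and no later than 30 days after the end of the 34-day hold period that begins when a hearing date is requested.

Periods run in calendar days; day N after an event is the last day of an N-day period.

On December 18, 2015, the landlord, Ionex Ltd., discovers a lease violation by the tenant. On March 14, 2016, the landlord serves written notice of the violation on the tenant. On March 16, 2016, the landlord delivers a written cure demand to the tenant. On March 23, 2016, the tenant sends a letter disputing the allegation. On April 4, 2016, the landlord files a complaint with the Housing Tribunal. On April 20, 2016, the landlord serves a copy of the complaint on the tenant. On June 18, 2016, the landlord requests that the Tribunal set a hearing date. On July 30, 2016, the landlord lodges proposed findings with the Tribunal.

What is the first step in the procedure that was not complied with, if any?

Step 1: 88 days after December 18, 2015 (when the violation is discovered) is March 15, 2016; completed March 14, 2016, before the deadline.
Step 2: 90 days after March 14, 2016 (when the written notice is served) is June 12, 2016; March 16, 2016 is within that limit.
Step 3: 20 days after March 16, 2016 (when the cure demand is delivered) is April 5, 2016; done April 4, 2016 — timely.
Step 4: 15 days after April 18, 2016 (end of the 14-day response period, which began when the complaint is filed on April 4, 2016) is May 3, 2016; April 20, 2016 is within that limit.
Step 5: 60 days after April 20, 2016 (when the complaint is served) is June 19, 2016; done June 18, 2016 — timely.
Step 6: the window is 10–30 days after July 22, 2016 (end of the 34-day hold period, which began when a hearing date is requested on June 18, 2016), so August 1, 2016 through August 21, 2016; July 30, 2016 is 2 days too early.

Step 6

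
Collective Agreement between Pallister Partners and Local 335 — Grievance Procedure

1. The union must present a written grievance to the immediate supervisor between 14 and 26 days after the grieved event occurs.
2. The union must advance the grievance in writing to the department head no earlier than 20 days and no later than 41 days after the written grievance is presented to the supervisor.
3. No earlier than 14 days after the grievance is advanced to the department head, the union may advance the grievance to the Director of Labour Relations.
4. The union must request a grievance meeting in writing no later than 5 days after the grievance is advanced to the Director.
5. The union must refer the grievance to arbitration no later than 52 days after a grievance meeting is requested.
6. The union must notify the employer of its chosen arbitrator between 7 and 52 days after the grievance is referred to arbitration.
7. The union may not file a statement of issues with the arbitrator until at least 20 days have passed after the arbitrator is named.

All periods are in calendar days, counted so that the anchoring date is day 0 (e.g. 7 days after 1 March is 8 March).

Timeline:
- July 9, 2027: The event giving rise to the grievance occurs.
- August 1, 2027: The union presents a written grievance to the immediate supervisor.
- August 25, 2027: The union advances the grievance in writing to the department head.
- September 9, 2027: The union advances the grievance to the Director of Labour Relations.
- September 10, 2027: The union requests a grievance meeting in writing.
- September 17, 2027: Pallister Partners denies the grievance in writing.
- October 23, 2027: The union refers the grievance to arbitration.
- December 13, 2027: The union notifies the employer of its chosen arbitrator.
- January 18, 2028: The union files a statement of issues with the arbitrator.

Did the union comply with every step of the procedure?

Yes

Step 1 — 14 and 26 days from July 9, 2027 (when the grieved event occurs) are July 23, 2027 and August 4, 2027 respectively; done August 1, 2027 — within the window.
Step 2 — 20 and 41 days from August 1, 2027 (when the written grievance is presented to the supervisor) are August 21, 2027 and September 11, 2027 respectively; August 25, 2027 falls inside that range.
Step 3 — must wait 14 days from August 25, 2027 (when the grievance is advanced to the department head), so not before September 8, 2027; September 9, 2027 is on or after that date.
Step 4 — counting 5 days from September 9, 2027 (when the grievance is advanced to the Director) gives a deadline of September 14, 2027; completed September 10, 2027, before the deadline.
Step 5 — counting 52 days from September 10, 2027 (when a grievance meeting is requested) gives a deadline of November 1, 2027; done October 23, 2027 — timely.
Step 6 — 7 and 52 days from October 23, 2027 (when the grievance is referred to arbitration) are October 30, 2027 and December 14, 2027 respectively; done December 13, 2027, which is between those dates.
Step 7 — must wait 20 days from December 13, 2027 (when the arbitrator is named), so not before January 2, 2028; done January 18, 2028 — permitted.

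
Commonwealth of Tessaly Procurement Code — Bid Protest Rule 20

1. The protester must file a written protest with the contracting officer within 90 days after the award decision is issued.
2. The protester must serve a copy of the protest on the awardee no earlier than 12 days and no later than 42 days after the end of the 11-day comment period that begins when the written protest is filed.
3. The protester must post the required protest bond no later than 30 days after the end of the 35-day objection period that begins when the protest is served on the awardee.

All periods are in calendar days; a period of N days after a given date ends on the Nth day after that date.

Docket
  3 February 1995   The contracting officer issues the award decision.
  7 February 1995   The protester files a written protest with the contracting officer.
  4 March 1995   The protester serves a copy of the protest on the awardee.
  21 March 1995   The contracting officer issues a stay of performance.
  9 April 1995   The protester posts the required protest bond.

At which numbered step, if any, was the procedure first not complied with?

Step 1 — counting 90 days from 3 February 1995 (when the award decision is issued) gives a deadline of 4 May 1995; done 7 February 1995 — timely.
Step 2 — 12 and 42 days from 18 February 1995 (end of the 11-day comment period, which began when the written protest is filed on 7 February 1995) are 2 March 1995 and 1 April 1995 respectively; done 4 March 1995 — within the window.
Step 3 — counting 30 days from 8 April 1995 (end of the 35-day objection period, which began when the protest is served on the awardee on 4 March 1995) gives a deadline of 8 May 1995; done 9 April 1995 — timely.

None — every step was satisfied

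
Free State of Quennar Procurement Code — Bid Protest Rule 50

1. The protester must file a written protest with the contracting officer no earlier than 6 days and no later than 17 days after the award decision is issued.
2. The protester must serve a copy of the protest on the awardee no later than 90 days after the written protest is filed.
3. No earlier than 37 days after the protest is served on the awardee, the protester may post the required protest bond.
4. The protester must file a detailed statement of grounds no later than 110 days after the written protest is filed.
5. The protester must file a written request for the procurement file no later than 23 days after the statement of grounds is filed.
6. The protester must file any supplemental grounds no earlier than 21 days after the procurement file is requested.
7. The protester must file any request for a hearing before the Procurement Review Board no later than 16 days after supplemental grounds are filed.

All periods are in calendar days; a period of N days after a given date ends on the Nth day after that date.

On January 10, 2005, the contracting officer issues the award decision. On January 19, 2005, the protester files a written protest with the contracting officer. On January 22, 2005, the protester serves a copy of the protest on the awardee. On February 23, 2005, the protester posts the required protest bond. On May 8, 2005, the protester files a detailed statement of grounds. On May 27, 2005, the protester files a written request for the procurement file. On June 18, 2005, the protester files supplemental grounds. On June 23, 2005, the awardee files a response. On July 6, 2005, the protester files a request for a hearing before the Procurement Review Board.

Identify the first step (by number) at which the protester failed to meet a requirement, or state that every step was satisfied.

Step 3

Step 1 — 6 and 17 days from January 10, 2005 (when the award decision is issued) are January 16, 2005 and January 27, 2005 respectively; January 19, 2005 falls inside that range.
Step 2 — counting 90 days from January 19, 2005 (when the written protest is filed) gives a deadline of April 19, 2005; January 22, 2005 is within that limit.
Step 3 — must wait 37 days from January 22, 2005 (when the protest is served on the awardee), so not before February 28, 2005; done February 23, 2005 — 5 days too early.
No need to go further; step 3 was not satisfied.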